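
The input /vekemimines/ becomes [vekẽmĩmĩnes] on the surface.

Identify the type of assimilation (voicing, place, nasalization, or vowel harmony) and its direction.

/e/→[ẽ] /i/→[ĩ] /i/→[ĩ].
Each target copies a feature from the following segment, so the direction is regressive.

nasalization, regressive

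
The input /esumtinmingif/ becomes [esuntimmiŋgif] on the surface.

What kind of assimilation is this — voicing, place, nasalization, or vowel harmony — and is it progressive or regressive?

place assimilation, regressive

/m/→[n] /n/→[m] /n/→[ŋ].
Each target copies a feature from the following segment, so the direction is regressive.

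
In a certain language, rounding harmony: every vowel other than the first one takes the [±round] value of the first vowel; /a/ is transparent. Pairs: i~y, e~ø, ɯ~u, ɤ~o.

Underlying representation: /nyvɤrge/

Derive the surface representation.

[nyvorgø]

/ɤ/ harmonizes with /y/ ([+round]) → [o]
/e/ harmonizes with /y/ ([+round]) → [ø]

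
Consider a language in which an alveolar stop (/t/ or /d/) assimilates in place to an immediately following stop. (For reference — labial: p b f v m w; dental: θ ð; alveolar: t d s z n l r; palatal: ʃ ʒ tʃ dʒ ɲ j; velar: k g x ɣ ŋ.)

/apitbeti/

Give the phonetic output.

[apipbeti]

/t/ before /b/ (labial) → [p]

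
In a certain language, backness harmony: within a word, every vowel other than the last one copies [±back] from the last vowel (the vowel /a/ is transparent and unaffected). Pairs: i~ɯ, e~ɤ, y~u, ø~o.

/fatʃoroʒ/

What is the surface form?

no segment meets the rule's conditions; no change.

[fatʃoroʒ]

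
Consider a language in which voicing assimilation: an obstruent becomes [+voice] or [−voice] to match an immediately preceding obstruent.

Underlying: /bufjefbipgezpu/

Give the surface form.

/b/ after /f/ (voiceless) → [p]
/g/ after /p/ (voiceless) → [k]
/p/ after /z/ (voiced) → [b]

[bufjefpipkezbu]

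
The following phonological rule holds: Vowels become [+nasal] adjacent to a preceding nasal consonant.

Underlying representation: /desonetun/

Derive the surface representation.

/e/ after nasal /n/ → [ẽ]

[desonẽtun]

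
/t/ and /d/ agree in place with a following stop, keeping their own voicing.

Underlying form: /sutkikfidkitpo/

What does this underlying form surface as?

/t/ before /k/ (velar) → [k]
/d/ before /k/ (velar) → [g]
/t/ before /p/ (labial) → [p]

[sukkikfigkippo]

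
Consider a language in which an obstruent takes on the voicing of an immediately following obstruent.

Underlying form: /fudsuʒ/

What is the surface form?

[futsuʒ]

/d/ before /s/ (voiceless) → [t]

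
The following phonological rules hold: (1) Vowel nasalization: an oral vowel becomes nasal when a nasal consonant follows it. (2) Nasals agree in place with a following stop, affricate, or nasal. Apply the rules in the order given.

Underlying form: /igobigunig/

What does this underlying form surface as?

Rule 1: /u/ before nasal /n/ → [ũ]
After rule 1: igobigũnig
Rule 2: no segment meets the rule's conditions; no change.

[igobigũnig]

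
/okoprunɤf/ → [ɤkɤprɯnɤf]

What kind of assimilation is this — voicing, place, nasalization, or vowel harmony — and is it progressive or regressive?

/o/→[ɤ] /o/→[ɤ] /u/→[ɯ].
Vowels agree with the last vowel, so the harmony is regressive.

vowel harmony, regressive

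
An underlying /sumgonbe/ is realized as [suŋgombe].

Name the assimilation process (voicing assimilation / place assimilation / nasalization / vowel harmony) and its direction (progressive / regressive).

place assimilation, regressive

/m/→[ŋ] /n/→[m].
Each target copies a feature from the following segment, so the direction is regressive.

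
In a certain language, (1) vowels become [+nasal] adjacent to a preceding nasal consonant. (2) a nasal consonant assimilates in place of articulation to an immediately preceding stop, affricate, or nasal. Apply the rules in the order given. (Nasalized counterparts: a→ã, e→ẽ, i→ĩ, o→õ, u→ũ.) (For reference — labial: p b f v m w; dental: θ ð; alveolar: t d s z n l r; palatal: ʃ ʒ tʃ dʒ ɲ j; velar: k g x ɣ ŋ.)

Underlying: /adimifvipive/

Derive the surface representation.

Rule 1: /i/ after nasal /m/ → [ĩ]
After rule 1: adimĩfvipive
Rule 2: no segment meets the rule's conditions; no change.

[adimĩfvipive]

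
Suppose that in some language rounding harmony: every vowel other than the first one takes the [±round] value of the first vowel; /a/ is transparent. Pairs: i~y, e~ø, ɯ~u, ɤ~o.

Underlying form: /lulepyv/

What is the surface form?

[luløpyv]

/e/ harmonizes with /u/ ([+round]) → [ø]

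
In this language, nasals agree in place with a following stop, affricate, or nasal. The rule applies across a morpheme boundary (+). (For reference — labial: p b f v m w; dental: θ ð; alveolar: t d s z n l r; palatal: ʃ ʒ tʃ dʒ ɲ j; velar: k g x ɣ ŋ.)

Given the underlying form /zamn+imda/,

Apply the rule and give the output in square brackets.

[zann+inda]

/m/ before /n/ (alveolar) → [n]
/m/ before /d/ (alveolar) → [n]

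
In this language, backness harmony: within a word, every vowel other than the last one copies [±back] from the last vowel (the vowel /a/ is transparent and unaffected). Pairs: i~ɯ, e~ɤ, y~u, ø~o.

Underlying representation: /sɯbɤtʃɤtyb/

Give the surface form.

[sibetʃetyb]

/ɯ/ harmonizes with /y/ ([-back]) → [i]
/ɤ/ harmonizes with /y/ ([-back]) → [e]
/ɤ/ harmonizes with /y/ ([-back]) → [e]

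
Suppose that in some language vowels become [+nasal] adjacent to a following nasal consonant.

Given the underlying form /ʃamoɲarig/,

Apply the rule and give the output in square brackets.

/a/ before nasal /m/ → [ã]
/o/ before nasal /ɲ/ → [õ]

[ʃãmõɲarig]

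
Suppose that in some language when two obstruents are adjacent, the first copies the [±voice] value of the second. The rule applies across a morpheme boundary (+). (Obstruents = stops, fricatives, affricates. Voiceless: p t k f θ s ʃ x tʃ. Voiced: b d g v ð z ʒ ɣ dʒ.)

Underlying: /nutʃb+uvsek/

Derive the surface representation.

[nudʒb+ufsek]

/tʃ/ before /b/ (voiced) → [dʒ]
/v/ before /s/ (voiceless) → [f]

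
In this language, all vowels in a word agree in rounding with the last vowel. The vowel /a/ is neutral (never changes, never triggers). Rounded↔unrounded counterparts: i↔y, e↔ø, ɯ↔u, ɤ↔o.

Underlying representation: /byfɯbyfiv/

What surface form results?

[bifɯbifiv]

/y/ harmonizes with /i/ ([-round]) → [i]
/y/ harmonizes with /i/ ([-round]) → [i]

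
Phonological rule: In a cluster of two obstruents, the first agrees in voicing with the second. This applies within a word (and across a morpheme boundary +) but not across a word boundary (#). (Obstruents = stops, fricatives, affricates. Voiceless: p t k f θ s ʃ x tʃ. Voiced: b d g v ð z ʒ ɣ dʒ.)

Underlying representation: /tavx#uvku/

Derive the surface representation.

[tafx#ufku]

/v/ before /x/ (voiceless) → [f]
/v/ before /k/ (voiceless) → [f]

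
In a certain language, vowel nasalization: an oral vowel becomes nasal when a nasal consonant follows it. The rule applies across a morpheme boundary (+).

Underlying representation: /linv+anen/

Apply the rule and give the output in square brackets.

[lĩnv+ãnẽn]

/i/ before nasal /n/ → [ĩ]
/a/ before nasal /n/ → [ã]
/e/ before nasal /n/ → [ẽ]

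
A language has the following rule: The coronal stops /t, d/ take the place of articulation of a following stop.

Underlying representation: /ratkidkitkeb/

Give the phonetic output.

/t/ before /k/ (velar) → [k]
/d/ before /k/ (velar) → [g]
/t/ before /k/ (velar) → [k]

[rakkigkikkeb]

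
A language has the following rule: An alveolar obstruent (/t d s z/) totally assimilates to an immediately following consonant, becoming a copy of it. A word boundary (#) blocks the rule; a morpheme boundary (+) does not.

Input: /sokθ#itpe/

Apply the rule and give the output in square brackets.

[sokθ#ippe]

/t/ before /p/ → [p] (total assimilation)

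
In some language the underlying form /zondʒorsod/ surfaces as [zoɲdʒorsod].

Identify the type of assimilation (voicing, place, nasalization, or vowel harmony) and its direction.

/n/→[ɲ].
Each target copies a feature from the following segment, so the direction is regressive.

place assimilation, regressive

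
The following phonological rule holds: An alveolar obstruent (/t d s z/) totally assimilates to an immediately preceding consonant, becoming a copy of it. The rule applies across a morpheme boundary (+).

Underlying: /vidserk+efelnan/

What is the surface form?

/s/ after /d/ → [d] (total assimilation)

[vidderk+efelnan]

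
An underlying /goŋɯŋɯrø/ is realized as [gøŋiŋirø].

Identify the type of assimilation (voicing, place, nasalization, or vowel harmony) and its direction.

/o/→[ø] /ɯ/→[i] /ɯ/→[i].
Vowels agree with the last vowel, so the harmony is regressive.

vowel harmony, regressive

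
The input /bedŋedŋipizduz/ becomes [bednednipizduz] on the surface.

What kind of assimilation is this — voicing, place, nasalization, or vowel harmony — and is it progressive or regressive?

/ŋ/→[n] /ŋ/→[n].
Each target copies a feature from the preceding segment, so the direction is progressive.

place assimilation, progressive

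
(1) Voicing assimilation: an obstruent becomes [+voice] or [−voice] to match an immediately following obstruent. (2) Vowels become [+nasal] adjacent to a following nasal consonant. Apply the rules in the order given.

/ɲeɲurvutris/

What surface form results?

Rule 1: no segment meets the rule's conditions; no change.
After rule 1: ɲeɲurvutris
Rule 2: /e/ before nasal /ɲ/ → [ẽ]

[ɲẽɲurvutris]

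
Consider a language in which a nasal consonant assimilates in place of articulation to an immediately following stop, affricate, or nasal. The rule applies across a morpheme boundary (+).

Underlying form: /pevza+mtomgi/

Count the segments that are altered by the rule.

2

/m/ before /t/ (alveolar) → [n]
/m/ before /g/ (velar) → [ŋ]
2 segments change.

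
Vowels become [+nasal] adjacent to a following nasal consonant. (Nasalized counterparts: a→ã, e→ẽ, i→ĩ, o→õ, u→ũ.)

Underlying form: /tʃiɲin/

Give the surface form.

/i/ before nasal /ɲ/ → [ĩ]
/i/ before nasal /n/ → [ĩ]

[tʃĩɲĩn]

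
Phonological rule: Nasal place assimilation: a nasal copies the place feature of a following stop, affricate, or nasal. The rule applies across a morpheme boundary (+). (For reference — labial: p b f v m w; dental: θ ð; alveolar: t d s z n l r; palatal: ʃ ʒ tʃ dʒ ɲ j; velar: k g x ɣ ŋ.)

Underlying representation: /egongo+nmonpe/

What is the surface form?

/n/ before /g/ (velar) → [ŋ]
/n/ before /m/ (labial) → [m]
/n/ before /p/ (labial) → [m]

[egoŋgo+mmompe]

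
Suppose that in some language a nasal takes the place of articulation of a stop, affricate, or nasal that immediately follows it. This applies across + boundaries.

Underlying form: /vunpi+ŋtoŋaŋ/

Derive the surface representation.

[vumpi+ntoŋaŋ]

/n/ before /p/ (labial) → [m]
/ŋ/ before /t/ (alveolar) → [n]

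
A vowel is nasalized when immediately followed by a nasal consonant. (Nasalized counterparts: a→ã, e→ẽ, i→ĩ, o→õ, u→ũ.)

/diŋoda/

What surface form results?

[dĩŋoda]

/i/ before nasal /ŋ/ → [ĩ]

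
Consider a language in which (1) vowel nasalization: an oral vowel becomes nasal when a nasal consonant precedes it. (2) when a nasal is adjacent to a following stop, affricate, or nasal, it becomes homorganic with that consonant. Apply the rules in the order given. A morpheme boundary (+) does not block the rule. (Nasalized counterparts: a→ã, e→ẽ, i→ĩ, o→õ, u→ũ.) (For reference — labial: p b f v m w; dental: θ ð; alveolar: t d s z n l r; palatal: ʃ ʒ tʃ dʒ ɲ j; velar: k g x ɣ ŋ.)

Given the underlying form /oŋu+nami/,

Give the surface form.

Rule 1: /u/ after nasal /ŋ/ → [ũ]
Rule 1: /a/ after nasal /n/ → [ã]
Rule 1: /i/ after nasal /m/ → [ĩ]
After rule 1: oŋũ+nãmĩ
Rule 2: no segment meets the rule's conditions; no change.

[oŋũ+nãmĩ]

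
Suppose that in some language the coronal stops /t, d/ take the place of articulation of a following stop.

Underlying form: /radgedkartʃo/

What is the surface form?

/d/ before /g/ (velar) → [g]
/d/ before /k/ (velar) → [g]

[raggegkartʃo]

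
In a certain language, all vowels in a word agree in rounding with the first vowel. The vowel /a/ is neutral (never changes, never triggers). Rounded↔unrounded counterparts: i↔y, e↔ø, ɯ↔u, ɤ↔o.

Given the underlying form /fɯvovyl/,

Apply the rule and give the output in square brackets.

/o/ harmonizes with /ɯ/ ([-round]) → [ɤ]
/y/ harmonizes with /ɯ/ ([-round]) → [i]

[fɯvɤvil]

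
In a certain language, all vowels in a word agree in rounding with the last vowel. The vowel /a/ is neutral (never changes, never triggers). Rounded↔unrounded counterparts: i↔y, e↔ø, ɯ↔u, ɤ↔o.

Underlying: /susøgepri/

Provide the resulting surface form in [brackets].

[sɯsegepri]

/u/ harmonizes with /i/ ([-round]) → [ɯ]
/ø/ harmonizes with /i/ ([-round]) → [e]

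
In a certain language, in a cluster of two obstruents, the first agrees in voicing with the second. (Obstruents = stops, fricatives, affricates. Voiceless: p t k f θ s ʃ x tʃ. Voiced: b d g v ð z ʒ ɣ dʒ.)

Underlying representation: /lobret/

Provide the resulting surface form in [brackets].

[lobret]

no segment meets the rule's conditions; no change.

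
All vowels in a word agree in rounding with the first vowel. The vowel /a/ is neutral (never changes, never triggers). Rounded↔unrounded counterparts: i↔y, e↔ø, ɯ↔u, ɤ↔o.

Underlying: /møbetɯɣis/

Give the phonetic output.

/e/ harmonizes with /ø/ ([+round]) → [ø]
/ɯ/ harmonizes with /ø/ ([+round]) → [u]
/i/ harmonizes with /ø/ ([+round]) → [y]

[møbøtuɣys]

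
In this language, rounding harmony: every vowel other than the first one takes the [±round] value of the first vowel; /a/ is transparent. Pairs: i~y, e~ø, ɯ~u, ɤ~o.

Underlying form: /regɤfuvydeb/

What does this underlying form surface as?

[regɤfɯvideb]

/u/ harmonizes with /e/ ([-round]) → [ɯ]
/y/ harmonizes with /e/ ([-round]) → [i]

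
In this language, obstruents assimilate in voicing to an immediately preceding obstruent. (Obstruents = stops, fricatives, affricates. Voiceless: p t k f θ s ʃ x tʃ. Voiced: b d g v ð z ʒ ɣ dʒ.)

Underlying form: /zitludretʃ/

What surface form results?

no segment meets the rule's conditions; no change.

[zitludretʃ]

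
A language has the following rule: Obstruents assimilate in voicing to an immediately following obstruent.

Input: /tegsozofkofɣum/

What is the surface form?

/g/ before /s/ (voiceless) → [k]
/f/ before /ɣ/ (voiced) → [v]

[teksozofkovɣum]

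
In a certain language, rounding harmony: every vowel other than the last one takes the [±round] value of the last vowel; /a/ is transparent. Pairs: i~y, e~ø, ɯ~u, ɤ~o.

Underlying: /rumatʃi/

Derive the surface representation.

[rɯmatʃi]

/u/ harmonizes with /i/ ([-round]) → [ɯ]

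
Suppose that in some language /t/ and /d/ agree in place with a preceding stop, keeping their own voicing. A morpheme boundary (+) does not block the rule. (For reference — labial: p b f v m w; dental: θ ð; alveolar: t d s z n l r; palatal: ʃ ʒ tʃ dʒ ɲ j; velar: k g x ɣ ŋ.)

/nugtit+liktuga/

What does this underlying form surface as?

/t/ after /g/ (velar) → [k]
/t/ after /k/ (velar) → [k]

[nugkit+likkuga]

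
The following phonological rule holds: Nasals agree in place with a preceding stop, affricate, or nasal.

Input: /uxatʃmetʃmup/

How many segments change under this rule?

2

/m/ after /tʃ/ (palatal) → [ɲ]
/m/ after /tʃ/ (palatal) → [ɲ]
2 segments change.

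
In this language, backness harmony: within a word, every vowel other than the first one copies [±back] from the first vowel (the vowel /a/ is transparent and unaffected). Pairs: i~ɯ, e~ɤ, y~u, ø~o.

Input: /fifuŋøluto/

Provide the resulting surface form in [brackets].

/u/ harmonizes with /i/ ([-back]) → [y]
/u/ harmonizes with /i/ ([-back]) → [y]
/o/ harmonizes with /i/ ([-back]) → [ø]

[fifyŋølytø]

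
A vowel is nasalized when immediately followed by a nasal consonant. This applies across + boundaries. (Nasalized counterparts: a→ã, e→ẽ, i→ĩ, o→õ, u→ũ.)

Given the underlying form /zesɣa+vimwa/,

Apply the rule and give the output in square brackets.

/i/ before nasal /m/ → [ĩ]

[zesɣa+vĩmwa]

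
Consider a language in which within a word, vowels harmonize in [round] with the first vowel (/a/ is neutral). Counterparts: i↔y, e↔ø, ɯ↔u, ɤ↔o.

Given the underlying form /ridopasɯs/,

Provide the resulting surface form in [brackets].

[ridɤpasɯs]

/o/ harmonizes with /i/ ([-round]) → [ɤ]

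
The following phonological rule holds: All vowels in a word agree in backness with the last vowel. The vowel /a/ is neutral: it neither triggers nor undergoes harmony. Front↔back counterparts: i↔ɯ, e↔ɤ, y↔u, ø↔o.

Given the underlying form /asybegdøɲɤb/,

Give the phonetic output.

[asubɤgdoɲɤb]

/y/ harmonizes with /ɤ/ ([+back]) → [u]
/e/ harmonizes with /ɤ/ ([+back]) → [ɤ]
/ø/ harmonizes with /ɤ/ ([+back]) → [o]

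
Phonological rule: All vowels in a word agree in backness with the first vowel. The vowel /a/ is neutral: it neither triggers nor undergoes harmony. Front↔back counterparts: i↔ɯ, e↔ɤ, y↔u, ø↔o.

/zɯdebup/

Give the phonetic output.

/e/ harmonizes with /ɯ/ ([+back]) → [ɤ]

[zɯdɤbup]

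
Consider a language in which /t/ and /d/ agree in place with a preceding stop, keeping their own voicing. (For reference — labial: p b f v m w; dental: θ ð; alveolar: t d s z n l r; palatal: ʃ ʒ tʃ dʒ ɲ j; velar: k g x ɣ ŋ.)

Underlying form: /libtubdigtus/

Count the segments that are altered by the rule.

3

/t/ after /b/ (labial) → [p]
/d/ after /b/ (labial) → [b]
/t/ after /g/ (velar) → [k]
3 segments change.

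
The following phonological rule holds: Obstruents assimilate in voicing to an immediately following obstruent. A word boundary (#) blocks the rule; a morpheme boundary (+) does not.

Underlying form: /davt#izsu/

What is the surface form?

/v/ before /t/ (voiceless) → [f]
/z/ before /s/ (voiceless) → [s]

[daft#issu]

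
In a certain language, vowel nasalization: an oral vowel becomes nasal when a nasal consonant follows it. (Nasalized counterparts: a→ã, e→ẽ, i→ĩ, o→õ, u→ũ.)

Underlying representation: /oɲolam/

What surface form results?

[õɲolãm]

/o/ before nasal /ɲ/ → [õ]
/a/ before nasal /m/ → [ã]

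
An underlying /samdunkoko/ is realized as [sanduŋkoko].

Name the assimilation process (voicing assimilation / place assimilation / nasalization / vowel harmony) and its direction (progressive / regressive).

/m/→[n] /n/→[ŋ].
Each target copies a feature from the following segment, so the direction is regressive.

place assimilation, regressive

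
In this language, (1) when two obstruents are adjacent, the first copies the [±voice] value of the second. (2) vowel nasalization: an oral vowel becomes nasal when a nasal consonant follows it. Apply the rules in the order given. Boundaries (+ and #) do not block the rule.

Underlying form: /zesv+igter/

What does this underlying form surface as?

[zezv+ikter]

Rule 1: /s/ before /v/ (voiced) → [z]
Rule 1: /g/ before /t/ (voiceless) → [k]
After rule 1: zezv+ikter
Rule 2: no segment meets the rule's conditions; no change.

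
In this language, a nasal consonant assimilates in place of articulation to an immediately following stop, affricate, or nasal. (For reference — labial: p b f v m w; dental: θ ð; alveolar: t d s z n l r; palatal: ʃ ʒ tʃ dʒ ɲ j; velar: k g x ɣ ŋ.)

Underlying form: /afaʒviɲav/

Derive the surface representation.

no segment meets the rule's conditions; no change.

[afaʒviɲav]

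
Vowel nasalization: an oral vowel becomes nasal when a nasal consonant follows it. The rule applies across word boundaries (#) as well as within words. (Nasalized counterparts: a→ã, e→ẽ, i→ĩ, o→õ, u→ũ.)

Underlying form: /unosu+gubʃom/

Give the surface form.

/u/ before nasal /n/ → [ũ]
/o/ before nasal /m/ → [õ]

[ũnosu+gubʃõm]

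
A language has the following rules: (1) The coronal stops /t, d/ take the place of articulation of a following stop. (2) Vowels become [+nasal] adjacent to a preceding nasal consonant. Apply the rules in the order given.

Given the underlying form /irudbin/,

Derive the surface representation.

[irubbin]

Rule 1: /d/ before /b/ (labial) → [b]
After rule 1: irubbin
Rule 2: no segment meets the rule's conditions; no change.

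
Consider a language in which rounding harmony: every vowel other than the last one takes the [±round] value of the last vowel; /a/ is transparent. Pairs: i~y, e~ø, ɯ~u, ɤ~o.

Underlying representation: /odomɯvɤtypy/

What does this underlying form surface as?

[odomuvotypy]

/ɯ/ harmonizes with /y/ ([+round]) → [u]
/ɤ/ harmonizes with /y/ ([+round]) → [o]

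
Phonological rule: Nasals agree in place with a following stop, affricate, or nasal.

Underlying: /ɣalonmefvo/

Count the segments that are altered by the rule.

/n/ before /m/ (labial) → [m]
1 segment changes.

1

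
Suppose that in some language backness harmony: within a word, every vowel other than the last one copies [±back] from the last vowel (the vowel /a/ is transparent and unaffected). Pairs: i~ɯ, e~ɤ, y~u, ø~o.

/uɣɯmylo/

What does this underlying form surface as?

/y/ harmonizes with /o/ ([+back]) → [u]

[uɣɯmulo]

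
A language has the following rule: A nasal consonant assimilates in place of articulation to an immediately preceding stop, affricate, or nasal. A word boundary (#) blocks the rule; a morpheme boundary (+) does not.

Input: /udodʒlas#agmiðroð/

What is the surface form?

/m/ after /g/ (velar) → [ŋ]

[udodʒlas#agŋiðroð]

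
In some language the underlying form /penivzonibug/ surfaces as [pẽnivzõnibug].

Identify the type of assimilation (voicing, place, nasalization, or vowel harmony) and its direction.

/e/→[ẽ] /o/→[õ].
Each target copies a feature from the following segment, so the direction is regressive.

nasalization, regressive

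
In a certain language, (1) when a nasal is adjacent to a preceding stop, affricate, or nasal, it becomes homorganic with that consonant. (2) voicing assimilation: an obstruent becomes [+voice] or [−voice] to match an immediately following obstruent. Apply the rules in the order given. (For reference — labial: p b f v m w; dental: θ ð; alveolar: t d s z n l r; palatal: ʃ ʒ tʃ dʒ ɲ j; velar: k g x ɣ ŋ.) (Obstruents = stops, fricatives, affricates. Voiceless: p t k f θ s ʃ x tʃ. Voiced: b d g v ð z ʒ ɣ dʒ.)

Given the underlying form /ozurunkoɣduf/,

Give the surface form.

Rule 1: no segment meets the rule's conditions; no change.
After rule 1: ozurunkoɣduf
Rule 2: no segment meets the rule's conditions; no change.

[ozurunkoɣduf]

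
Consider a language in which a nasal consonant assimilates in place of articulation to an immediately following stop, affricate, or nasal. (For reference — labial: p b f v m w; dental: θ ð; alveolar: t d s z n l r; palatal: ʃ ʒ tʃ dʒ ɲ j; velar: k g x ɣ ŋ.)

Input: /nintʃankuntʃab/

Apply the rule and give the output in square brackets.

/n/ before /tʃ/ (palatal) → [ɲ]
/n/ before /k/ (velar) → [ŋ]
/n/ before /tʃ/ (palatal) → [ɲ]

[niɲtʃaŋkuɲtʃab]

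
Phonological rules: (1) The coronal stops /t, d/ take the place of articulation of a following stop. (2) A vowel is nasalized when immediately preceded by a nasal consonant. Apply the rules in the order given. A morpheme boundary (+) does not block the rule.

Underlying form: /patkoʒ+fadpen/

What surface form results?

[pakkoʒ+fabpen]

Rule 1: /t/ before /k/ (velar) → [k]
Rule 1: /d/ before /p/ (labial) → [b]
After rule 1: pakkoʒ+fabpen
Rule 2: no segment meets the rule's conditions; no change.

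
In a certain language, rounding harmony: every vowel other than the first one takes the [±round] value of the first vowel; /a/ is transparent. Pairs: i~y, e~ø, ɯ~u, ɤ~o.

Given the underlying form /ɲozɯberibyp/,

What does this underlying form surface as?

/ɯ/ harmonizes with /o/ ([+round]) → [u]
/e/ harmonizes with /o/ ([+round]) → [ø]
/i/ harmonizes with /o/ ([+round]) → [y]

[ɲozubørybyp]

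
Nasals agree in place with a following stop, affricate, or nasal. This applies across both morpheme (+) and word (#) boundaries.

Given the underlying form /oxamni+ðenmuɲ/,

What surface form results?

[oxanni+ðemmuɲ]

/m/ before /n/ (alveolar) → [n]
/n/ before /m/ (labial) → [m]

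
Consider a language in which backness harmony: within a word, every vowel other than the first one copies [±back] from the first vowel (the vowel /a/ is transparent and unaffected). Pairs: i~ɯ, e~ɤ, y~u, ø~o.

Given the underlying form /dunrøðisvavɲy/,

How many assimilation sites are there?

/ø/ harmonizes with /u/ ([+back]) → [o]
/i/ harmonizes with /u/ ([+back]) → [ɯ]
/y/ harmonizes with /u/ ([+back]) → [u]
3 segments change.

3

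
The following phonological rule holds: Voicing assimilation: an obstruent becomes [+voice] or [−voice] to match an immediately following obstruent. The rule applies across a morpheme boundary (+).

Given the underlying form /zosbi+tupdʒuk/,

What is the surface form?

/s/ before /b/ (voiced) → [z]
/p/ before /dʒ/ (voiced) → [b]

[zozbi+tubdʒuk]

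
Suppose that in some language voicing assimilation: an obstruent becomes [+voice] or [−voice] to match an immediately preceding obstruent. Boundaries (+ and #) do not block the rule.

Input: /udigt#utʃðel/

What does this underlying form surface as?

[udigd#utʃθel]

/t/ after /g/ (voiced) → [d]
/ð/ after /tʃ/ (voiceless) → [θ]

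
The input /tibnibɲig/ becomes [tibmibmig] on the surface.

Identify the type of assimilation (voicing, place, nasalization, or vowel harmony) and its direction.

/n/→[m] /ɲ/→[m].
Each target copies a feature from the preceding segment, so the direction is progressive.

place assimilation, progressive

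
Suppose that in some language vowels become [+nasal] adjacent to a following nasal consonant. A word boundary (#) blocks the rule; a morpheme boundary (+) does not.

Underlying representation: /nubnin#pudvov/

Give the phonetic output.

[nubnĩn#pudvov]

/i/ before nasal /n/ → [ĩ]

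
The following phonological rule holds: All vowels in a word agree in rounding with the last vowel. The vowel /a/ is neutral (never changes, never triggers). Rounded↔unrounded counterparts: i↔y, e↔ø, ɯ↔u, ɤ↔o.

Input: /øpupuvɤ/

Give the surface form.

/ø/ harmonizes with /ɤ/ ([-round]) → [e]
/u/ harmonizes with /ɤ/ ([-round]) → [ɯ]
/u/ harmonizes with /ɤ/ ([-round]) → [ɯ]

[epɯpɯvɤ]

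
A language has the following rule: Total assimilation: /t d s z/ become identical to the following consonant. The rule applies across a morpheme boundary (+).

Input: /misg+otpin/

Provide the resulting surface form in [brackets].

/s/ before /g/ → [g] (total assimilation)
/t/ before /p/ → [p] (total assimilation)

[migg+oppin]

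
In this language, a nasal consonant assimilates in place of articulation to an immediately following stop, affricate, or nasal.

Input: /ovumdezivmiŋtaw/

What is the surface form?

/m/ before /d/ (alveolar) → [n]
/ŋ/ before /t/ (alveolar) → [n]

[ovundezivmintaw]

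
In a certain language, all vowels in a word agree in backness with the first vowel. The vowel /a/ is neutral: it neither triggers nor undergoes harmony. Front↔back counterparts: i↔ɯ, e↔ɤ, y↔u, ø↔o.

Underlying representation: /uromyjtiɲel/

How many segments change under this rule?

3

/y/ harmonizes with /u/ ([+back]) → [u]
/i/ harmonizes with /u/ ([+back]) → [ɯ]
/e/ harmonizes with /u/ ([+back]) → [ɤ]
3 segments change.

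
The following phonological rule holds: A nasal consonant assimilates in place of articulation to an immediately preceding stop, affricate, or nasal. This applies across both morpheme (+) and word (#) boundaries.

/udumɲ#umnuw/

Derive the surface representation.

[udumm#ummuw]

/ɲ/ after /m/ (labial) → [m]
/n/ after /m/ (labial) → [m]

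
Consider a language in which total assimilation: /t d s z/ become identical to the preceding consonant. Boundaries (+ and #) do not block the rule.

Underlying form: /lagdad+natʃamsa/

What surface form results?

/d/ after /g/ → [g] (total assimilation)
/s/ after /m/ → [m] (total assimilation)

[laggad+natʃamma]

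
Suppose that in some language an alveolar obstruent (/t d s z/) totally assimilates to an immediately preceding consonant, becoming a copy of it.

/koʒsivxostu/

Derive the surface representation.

/s/ after /ʒ/ → [ʒ] (total assimilation)
/t/ after /s/ → [s] (total assimilation)

[koʒʒivxossu]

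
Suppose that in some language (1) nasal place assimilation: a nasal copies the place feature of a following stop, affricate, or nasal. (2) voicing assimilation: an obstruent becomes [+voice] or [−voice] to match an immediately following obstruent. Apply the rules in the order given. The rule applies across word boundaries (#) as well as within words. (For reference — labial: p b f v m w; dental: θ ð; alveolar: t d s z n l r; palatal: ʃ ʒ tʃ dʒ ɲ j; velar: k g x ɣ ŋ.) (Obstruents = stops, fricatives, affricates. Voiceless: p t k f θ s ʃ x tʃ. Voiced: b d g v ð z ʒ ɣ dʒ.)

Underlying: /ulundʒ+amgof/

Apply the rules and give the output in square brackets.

[uluɲdʒ+aŋgof]

Rule 1: /n/ before /dʒ/ (palatal) → [ɲ]
Rule 1: /m/ before /g/ (velar) → [ŋ]
After rule 1: uluɲdʒ+aŋgof
Rule 2: no segment meets the rule's conditions; no change.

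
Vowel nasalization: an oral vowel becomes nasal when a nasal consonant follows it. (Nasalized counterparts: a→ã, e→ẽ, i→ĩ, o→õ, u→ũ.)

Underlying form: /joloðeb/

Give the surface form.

no segment meets the rule's conditions; no change.

[joloðeb]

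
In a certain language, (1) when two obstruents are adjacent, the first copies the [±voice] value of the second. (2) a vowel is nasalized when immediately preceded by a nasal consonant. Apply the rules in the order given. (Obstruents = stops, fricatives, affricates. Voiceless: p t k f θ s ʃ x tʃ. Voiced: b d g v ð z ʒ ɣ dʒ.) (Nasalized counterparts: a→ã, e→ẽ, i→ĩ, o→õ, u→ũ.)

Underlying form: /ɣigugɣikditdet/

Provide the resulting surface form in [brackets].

Rule 1: /k/ before /d/ (voiced) → [g]
Rule 1: /t/ before /d/ (voiced) → [d]
After rule 1: ɣigugɣigdiddet
Rule 2: no segment meets the rule's conditions; no change.

[ɣigugɣigdiddet]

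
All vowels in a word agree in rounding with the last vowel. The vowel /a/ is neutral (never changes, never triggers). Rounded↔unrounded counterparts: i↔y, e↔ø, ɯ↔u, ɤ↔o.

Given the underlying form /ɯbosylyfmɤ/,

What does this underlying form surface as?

/o/ harmonizes with /ɤ/ ([-round]) → [ɤ]
/y/ harmonizes with /ɤ/ ([-round]) → [i]
/y/ harmonizes with /ɤ/ ([-round]) → [i]

[ɯbɤsilifmɤ]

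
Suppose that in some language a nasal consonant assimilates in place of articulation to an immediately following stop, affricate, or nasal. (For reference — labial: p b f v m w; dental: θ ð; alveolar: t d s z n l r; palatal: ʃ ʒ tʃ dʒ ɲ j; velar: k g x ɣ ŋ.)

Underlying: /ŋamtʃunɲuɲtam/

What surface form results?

/m/ before /tʃ/ (palatal) → [ɲ]
/n/ before /ɲ/ (palatal) → [ɲ]
/ɲ/ before /t/ (alveolar) → [n]

[ŋaɲtʃuɲɲuntam]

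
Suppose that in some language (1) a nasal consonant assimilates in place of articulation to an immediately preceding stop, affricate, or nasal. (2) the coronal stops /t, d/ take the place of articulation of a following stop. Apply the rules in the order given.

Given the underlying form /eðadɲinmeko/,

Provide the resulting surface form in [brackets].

Rule 1: /ɲ/ after /d/ (alveolar) → [n]
Rule 1: /m/ after /n/ (alveolar) → [n]
After rule 1: eðadninneko
Rule 2: no segment meets the rule's conditions; no change.

[eðadninneko]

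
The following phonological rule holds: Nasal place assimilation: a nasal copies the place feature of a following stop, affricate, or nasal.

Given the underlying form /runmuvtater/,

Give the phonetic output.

[rummuvtater]

/n/ before /m/ (labial) → [m]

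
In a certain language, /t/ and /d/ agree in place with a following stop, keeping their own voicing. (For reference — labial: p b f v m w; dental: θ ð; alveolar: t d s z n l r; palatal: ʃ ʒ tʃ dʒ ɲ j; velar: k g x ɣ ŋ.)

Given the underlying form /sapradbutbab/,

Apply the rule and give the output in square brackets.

[saprabbupbab]

/d/ before /b/ (labial) → [b]
/t/ before /b/ (labial) → [p]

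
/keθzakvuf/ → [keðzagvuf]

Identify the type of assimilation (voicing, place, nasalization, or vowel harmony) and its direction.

/θ/→[ð] /k/→[g].
Each target copies a feature from the following segment, so the direction is regressive.

voicing assimilation, regressive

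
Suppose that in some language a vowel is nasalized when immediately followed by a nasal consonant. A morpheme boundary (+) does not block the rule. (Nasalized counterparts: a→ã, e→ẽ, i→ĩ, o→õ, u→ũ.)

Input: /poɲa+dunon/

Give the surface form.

[põɲa+dũnõn]

/o/ before nasal /ɲ/ → [õ]
/u/ before nasal /n/ → [ũ]
/o/ before nasal /n/ → [õ]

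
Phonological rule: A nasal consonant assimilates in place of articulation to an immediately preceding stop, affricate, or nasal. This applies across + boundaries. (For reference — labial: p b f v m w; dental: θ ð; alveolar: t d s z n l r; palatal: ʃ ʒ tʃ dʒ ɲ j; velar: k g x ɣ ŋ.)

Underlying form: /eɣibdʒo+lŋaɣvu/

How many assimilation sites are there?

No segment meets the rule's conditions.

0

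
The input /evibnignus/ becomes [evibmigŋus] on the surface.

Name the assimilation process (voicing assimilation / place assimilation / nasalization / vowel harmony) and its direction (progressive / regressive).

/n/→[m] /n/→[ŋ].
Each target copies a feature from the preceding segment, so the direction is progressive.

place assimilation, progressive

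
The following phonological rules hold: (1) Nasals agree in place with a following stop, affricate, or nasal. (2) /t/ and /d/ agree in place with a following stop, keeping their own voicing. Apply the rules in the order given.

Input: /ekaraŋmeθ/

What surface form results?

Rule 1: /ŋ/ before /m/ (labial) → [m]
After rule 1: ekarammeθ
Rule 2: no segment meets the rule's conditions; no change.

[ekarammeθ]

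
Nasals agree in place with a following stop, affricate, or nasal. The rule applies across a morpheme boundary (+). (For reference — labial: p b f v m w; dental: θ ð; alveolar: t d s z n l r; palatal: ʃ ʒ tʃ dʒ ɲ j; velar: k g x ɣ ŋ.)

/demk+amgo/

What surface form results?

/m/ before /k/ (velar) → [ŋ]
/m/ before /g/ (velar) → [ŋ]

[deŋk+aŋgo]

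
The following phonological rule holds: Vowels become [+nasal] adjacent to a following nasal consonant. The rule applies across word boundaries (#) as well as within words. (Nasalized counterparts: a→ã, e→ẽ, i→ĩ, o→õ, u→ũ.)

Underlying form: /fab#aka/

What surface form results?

[fab#aka]

no segment meets the rule's conditions; no change.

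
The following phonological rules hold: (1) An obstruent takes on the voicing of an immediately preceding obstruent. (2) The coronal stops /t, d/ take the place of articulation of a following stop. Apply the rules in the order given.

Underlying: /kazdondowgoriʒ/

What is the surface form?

[kazdondowgoriʒ]

Rule 1: no segment meets the rule's conditions; no change.
After rule 1: kazdondowgoriʒ
Rule 2: no segment meets the rule's conditions; no change.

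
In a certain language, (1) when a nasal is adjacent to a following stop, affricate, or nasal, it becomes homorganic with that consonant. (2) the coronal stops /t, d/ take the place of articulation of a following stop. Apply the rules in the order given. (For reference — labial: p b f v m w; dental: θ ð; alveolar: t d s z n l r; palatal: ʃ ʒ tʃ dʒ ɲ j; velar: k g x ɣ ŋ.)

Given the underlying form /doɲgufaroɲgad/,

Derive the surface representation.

Rule 1: /ɲ/ before /g/ (velar) → [ŋ]
Rule 1: /ɲ/ before /g/ (velar) → [ŋ]
After rule 1: doŋgufaroŋgad
Rule 2: no segment meets the rule's conditions; no change.

[doŋgufaroŋgad]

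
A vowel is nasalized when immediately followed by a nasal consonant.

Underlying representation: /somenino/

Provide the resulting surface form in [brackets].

[sõmẽnĩno]

/o/ before nasal /m/ → [õ]
/e/ before nasal /n/ → [ẽ]
/i/ before nasal /n/ → [ĩ]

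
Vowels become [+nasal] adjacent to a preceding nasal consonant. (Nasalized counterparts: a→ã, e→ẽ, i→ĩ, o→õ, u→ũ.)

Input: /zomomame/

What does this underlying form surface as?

[zomõmãmẽ]

/o/ after nasal /m/ → [õ]
/a/ after nasal /m/ → [ã]
/e/ after nasal /m/ → [ẽ]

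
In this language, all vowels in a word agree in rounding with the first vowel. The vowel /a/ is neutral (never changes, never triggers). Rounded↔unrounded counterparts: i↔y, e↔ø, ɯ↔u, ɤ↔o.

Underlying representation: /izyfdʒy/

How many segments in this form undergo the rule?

/y/ harmonizes with /i/ ([-round]) → [i]
/y/ harmonizes with /i/ ([-round]) → [i]
2 segments change.

2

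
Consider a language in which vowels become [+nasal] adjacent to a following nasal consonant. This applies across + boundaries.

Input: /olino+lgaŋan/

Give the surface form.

[olĩno+lgãŋãn]

/i/ before nasal /n/ → [ĩ]
/a/ before nasal /ŋ/ → [ã]
/a/ before nasal /n/ → [ã]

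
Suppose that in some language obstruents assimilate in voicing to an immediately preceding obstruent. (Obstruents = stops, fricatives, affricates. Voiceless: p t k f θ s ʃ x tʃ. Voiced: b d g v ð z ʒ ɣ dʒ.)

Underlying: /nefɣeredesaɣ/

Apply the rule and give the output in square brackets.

[nefxeredesaɣ]

/ɣ/ after /f/ (voiceless) → [x]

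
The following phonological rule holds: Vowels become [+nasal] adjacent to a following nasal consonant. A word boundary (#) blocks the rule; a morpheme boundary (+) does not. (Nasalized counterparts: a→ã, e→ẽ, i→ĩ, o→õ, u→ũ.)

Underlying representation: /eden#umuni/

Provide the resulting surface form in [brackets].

[edẽn#ũmũni]

/e/ before nasal /n/ → [ẽ]
/u/ before nasal /m/ → [ũ]
/u/ before nasal /n/ → [ũ]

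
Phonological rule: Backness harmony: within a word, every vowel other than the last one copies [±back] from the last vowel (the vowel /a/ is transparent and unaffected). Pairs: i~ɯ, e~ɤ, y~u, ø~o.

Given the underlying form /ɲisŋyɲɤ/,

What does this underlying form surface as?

[ɲɯsŋuɲɤ]

/i/ harmonizes with /ɤ/ ([+back]) → [ɯ]
/y/ harmonizes with /ɤ/ ([+back]) → [u]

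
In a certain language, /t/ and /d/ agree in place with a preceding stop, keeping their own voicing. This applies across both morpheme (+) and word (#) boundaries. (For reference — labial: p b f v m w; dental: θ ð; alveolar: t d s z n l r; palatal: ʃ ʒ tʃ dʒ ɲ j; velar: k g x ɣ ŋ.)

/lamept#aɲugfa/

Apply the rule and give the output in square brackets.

[lamepp#aɲugfa]

/t/ after /p/ (labial) → [p]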